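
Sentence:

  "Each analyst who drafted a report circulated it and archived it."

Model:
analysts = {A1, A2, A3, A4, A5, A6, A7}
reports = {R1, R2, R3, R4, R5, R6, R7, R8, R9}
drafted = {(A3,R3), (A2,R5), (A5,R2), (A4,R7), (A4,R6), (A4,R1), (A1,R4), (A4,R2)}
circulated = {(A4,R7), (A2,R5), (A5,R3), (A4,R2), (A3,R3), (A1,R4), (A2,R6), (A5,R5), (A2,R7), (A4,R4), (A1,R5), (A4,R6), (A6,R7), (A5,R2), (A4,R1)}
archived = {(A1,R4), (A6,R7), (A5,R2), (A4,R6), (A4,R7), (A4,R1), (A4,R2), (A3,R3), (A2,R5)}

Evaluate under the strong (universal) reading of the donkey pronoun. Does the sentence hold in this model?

True

"it" takes "a report" as antecedent — a donkey pronoun bound across the clause boundary.
Strong reading: for every (a,r) with drafted(a,r), circulated(a,r) ∧ archived(a,r).
Restrictor pairs: (A1,R4) ✓  (A2,R5) ✓  (A3,R3) ✓  (A4,R1) ✓  (A4,R2) ✓  (A4,R6) ✓  (A4,R7) ✓  (A5,R2) ✓
Every restrictor pair satisfies the scope.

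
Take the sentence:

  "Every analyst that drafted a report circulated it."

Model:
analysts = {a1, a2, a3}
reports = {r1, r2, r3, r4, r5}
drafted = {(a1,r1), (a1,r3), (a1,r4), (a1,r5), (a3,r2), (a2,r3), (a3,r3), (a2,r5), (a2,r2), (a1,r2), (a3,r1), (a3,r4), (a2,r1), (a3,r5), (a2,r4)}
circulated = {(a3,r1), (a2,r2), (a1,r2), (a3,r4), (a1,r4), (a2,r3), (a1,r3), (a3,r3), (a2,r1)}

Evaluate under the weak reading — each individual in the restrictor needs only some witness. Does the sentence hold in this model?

"it" takes "a report" as antecedent — a donkey pronoun bound across the clause boundary.
Weak reading: every analyst a with some drafted-report has at least one drafted-report r such that circulated(a,r).
Per analyst: a1:✓  a2:✓  a3:✓
Every analyst in the restrictor has a witness.

True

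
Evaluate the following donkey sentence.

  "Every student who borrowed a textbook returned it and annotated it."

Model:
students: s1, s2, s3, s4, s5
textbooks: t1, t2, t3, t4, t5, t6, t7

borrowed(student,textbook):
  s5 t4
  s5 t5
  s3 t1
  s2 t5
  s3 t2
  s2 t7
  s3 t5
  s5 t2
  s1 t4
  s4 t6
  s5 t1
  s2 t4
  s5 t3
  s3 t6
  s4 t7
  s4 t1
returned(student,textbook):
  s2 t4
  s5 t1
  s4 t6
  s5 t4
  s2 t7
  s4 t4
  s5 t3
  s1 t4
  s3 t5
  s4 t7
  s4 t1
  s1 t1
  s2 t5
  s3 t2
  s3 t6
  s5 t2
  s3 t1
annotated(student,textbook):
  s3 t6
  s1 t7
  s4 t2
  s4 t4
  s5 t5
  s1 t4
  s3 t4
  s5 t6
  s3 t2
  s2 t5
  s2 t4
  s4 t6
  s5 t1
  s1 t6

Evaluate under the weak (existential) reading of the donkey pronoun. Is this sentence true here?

"it" takes "a textbook" as antecedent — a donkey pronoun bound across the clause boundary.
Weak reading: every student s with some borrowed-textbook has at least one borrowed-textbook t such that returned(s,t) ∧ annotated(s,t).
Per student: s1:✓  s2:✓  s3:✓  s4:✓  s5:✓
Every student in the restrictor has a witness.

True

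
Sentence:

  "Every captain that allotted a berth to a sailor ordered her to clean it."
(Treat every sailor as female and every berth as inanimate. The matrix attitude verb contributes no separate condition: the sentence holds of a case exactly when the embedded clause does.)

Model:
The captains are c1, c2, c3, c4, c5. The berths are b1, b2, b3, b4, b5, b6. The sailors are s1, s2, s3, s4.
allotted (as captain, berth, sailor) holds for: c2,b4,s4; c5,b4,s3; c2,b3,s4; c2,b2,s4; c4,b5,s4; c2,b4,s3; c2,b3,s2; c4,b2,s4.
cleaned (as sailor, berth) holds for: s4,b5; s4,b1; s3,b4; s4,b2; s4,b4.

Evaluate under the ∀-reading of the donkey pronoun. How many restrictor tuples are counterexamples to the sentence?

"her" takes "a sailor" as antecedent and "it" takes "a berth"; both are donkey pronouns co-varying with the restrictor.
Strong reading: for every (c,b,s) with allotted(c,b,s), cleaned(s,b).
Restrictor triples: (c2,b2,s4)→cleaned(s4,b2) ✓  (c2,b3,s2)→cleaned(s2,b3) ✗  (c2,b3,s4)→cleaned(s4,b3) ✗  (c2,b4,s3)→cleaned(s3,b4) ✓  (c2,b4,s4)→cleaned(s4,b4) ✓  (c4,b2,s4)→cleaned(s4,b2) ✓  (c4,b5,s4)→cleaned(s4,b5) ✓  (c5,b4,s3)→cleaned(s3,b4) ✓
Counterexamples (restrictor triples failing the scope): 2.

2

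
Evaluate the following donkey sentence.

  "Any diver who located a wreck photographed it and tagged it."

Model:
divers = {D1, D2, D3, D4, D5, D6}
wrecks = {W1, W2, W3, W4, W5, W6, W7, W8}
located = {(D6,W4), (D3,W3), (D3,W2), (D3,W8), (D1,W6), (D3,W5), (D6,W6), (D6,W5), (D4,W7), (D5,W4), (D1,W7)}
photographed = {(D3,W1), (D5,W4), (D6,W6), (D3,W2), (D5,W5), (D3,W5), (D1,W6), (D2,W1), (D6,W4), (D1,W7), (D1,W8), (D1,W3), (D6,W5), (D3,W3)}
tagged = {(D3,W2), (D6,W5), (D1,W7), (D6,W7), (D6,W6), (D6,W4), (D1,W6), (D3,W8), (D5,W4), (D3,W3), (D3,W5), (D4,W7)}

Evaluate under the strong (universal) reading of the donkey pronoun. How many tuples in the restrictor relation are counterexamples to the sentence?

"it" takes "a wreck" as antecedent — a donkey pronoun bound across the clause boundary.
Strong reading: for every (d,w) with located(d,w), photographed(d,w) ∧ tagged(d,w).
Restrictor pairs: (D1,W6) ✓  (D1,W7) ✓  (D3,W2) ✓  (D3,W3) ✓  (D3,W5) ✓  (D3,W8) ✗  (D4,W7) ✗  (D5,W4) ✓  (D6,W4) ✓  (D6,W5) ✓  (D6,W6) ✓
Counterexamples (restrictor pairs failing the scope): 2.

2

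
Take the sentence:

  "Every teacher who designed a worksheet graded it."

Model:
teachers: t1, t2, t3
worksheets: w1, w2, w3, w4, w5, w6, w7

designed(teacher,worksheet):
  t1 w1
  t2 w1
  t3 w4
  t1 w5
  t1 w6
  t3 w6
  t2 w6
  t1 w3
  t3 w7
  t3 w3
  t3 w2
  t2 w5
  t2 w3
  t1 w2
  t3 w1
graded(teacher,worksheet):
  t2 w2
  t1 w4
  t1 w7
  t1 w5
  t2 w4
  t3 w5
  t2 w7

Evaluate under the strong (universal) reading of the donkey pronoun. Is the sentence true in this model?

False

"it" takes "a worksheet" as antecedent — a donkey pronoun bound across the clause boundary.
Strong reading: for every (t,w) with designed(t,w), graded(t,w).
Restrictor pairs: (t1,w1) ✗  (t1,w2) ✗  (t1,w3) ✗  (t1,w5) ✓  (t1,w6) ✗  (t2,w1) ✗  (t2,w3) ✗  (t2,w5) ✗  (t2,w6) ✗  (t3,w1) ✗  (t3,w2) ✗  (t3,w3) ✗  (t3,w4) ✗  (t3,w6) ✗  (t3,w7) ✗
Counterexample: (t1,w1) is in designed but fails the scope.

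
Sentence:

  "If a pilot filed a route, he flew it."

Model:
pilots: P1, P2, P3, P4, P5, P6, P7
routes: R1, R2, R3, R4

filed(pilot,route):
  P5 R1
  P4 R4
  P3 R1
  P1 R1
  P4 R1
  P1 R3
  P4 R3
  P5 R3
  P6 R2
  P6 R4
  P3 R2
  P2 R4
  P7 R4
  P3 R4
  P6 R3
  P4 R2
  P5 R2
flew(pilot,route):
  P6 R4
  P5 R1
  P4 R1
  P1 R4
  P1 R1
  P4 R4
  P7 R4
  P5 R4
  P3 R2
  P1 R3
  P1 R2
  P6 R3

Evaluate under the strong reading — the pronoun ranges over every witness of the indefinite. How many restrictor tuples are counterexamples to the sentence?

"it" takes "a route" as antecedent — a donkey pronoun bound across the clause boundary.
Strong reading: for every (p,r) with filed(p,r), flew(p,r).
Restrictor pairs: (P1,R1) ✓  (P1,R3) ✓  (P2,R4) ✗  (P3,R1) ✗  (P3,R2) ✓  (P3,R4) ✗  (P4,R1) ✓  (P4,R2) ✗  (P4,R3) ✗  (P4,R4) ✓  (P5,R1) ✓  (P5,R2) ✗  (P5,R3) ✗  (P6,R2) ✗  (P6,R3) ✓  (P6,R4) ✓  (P7,R4) ✓
Counterexamples (restrictor pairs failing the scope): 8.

8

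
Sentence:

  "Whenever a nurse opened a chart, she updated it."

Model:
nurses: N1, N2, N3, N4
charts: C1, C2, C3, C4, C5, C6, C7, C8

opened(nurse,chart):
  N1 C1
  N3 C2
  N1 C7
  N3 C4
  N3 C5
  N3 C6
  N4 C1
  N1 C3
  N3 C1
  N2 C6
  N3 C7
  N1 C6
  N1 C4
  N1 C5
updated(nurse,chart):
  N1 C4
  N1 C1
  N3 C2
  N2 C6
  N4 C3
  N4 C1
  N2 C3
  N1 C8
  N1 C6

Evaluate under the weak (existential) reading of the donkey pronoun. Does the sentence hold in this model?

"it" takes "a chart" as antecedent — a donkey pronoun bound across the clause boundary.
Weak reading: every nurse n with some opened-chart has at least one opened-chart c such that updated(n,c).
Per nurse: N1:✓  N2:✓  N3:✓  N4:✓
Every nurse in the restrictor has a witness.

True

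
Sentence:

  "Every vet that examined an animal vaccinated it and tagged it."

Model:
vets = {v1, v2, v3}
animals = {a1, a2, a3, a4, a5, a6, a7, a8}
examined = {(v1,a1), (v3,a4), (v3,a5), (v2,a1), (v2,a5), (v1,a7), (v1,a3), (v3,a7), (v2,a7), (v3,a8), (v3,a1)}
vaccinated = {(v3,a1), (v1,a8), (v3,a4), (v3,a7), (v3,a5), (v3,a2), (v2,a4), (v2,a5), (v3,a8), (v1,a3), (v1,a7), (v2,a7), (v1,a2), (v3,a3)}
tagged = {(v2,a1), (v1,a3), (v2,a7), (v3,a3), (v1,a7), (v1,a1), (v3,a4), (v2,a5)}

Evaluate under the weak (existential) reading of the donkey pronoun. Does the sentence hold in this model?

True

"it" takes "an animal" as antecedent — a donkey pronoun bound across the clause boundary.
Weak reading: every vet v with some examined-animal has at least one examined-animal a such that vaccinated(v,a) ∧ tagged(v,a).
Per vet: v1:✓  v2:✓  v3:✓
Every vet in the restrictor has a witness.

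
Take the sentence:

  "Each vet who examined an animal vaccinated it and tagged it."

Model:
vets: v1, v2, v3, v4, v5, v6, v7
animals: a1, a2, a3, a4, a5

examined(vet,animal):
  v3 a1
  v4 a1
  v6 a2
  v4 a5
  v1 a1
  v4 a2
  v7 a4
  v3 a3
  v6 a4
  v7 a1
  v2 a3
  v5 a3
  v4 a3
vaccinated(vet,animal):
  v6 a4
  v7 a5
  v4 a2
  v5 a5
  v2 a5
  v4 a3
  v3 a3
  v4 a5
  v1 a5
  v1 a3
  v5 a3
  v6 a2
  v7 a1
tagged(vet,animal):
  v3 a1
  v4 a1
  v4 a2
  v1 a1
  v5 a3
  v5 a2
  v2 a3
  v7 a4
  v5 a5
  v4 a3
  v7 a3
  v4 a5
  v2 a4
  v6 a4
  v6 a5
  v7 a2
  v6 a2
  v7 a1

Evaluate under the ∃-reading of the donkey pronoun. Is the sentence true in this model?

False

"it" takes "an animal" as antecedent — a donkey pronoun bound across the clause boundary.
Weak reading: every vet v with some examined-animal has at least one examined-animal a such that vaccinated(v,a) ∧ tagged(v,a).
Per vet: v1:✗  v2:✗  v3:✗  v4:✓  v5:✓  v6:✓  v7:✓
v1 has no witness among its examined-animals.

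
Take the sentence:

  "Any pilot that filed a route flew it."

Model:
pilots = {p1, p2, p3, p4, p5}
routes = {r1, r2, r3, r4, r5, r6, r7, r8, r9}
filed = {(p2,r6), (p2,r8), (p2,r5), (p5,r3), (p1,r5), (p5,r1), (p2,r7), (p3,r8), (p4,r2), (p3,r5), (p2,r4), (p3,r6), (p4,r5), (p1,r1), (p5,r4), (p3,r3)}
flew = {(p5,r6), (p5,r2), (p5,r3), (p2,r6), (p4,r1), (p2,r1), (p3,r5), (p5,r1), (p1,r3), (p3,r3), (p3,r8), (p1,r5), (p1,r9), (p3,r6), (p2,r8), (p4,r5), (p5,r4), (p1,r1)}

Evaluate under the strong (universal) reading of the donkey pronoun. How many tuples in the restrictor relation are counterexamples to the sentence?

4

"it" takes "a route" as antecedent — a donkey pronoun bound across the clause boundary.
Strong reading: for every (p,r) with filed(p,r), flew(p,r).
Restrictor pairs: (p1,r1) ✓  (p1,r5) ✓  (p2,r4) ✗  (p2,r5) ✗  (p2,r6) ✓  (p2,r7) ✗  (p2,r8) ✓  (p3,r3) ✓  (p3,r5) ✓  (p3,r6) ✓  (p3,r8) ✓  (p4,r2) ✗  (p4,r5) ✓  (p5,r1) ✓  (p5,r3) ✓  (p5,r4) ✓
Counterexamples (restrictor pairs failing the scope): 4.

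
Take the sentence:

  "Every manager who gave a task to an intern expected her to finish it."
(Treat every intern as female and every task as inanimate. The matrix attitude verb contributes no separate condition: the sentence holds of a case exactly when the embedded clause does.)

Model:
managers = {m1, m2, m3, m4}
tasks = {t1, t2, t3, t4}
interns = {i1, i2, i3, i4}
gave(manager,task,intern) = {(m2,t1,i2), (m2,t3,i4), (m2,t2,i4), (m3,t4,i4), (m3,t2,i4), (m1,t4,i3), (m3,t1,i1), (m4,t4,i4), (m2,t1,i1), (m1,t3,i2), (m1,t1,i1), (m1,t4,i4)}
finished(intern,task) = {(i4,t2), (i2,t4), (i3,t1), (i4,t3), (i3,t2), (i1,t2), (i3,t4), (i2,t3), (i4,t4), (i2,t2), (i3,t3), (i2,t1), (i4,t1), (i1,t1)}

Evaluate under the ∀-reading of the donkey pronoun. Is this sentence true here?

"her" takes "an intern" as antecedent and "it" takes "a task"; both are donkey pronouns co-varying with the restrictor.
Strong reading: for every (m,t,i) with gave(m,t,i), finished(i,t).
Restrictor triples: (m1,t1,i1)→finished(i1,t1) ✓  (m1,t3,i2)→finished(i2,t3) ✓  (m1,t4,i3)→finished(i3,t4) ✓  (m1,t4,i4)→finished(i4,t4) ✓  (m2,t1,i1)→finished(i1,t1) ✓  (m2,t1,i2)→finished(i2,t1) ✓  (m2,t2,i4)→finished(i4,t2) ✓  (m2,t3,i4)→finished(i4,t3) ✓  (m3,t1,i1)→finished(i1,t1) ✓  (m3,t2,i4)→finished(i4,t2) ✓  (m3,t4,i4)→finished(i4,t4) ✓  (m4,t4,i4)→finished(i4,t4) ✓
Every restrictor triple satisfies the scope.

True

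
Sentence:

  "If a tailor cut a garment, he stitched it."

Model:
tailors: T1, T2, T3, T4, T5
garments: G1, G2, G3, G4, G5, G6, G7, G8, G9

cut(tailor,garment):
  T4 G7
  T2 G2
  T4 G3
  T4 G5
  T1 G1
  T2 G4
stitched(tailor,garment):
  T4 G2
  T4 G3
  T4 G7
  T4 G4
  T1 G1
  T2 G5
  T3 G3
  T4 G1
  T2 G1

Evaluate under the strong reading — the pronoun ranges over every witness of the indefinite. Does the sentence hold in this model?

False

"it" takes "a garment" as antecedent — a donkey pronoun bound across the clause boundary.
Strong reading: for every (t,g) with cut(t,g), stitched(t,g).
Restrictor pairs: (T1,G1) ✓  (T2,G2) ✗  (T2,G4) ✗  (T4,G3) ✓  (T4,G5) ✗  (T4,G7) ✓
Counterexample: (T2,G2) is in cut but fails the scope.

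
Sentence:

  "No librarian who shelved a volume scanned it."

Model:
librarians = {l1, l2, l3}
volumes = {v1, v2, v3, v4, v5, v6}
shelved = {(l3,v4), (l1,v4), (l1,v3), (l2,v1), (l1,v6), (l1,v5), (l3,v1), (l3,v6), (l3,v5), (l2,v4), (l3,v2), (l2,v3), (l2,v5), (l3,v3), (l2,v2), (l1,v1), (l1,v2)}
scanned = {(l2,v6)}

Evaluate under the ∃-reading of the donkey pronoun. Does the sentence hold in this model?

True

"it" takes "a volume" as antecedent — a donkey pronoun bound across the clause boundary.
Truth condition: for no (l,v) with shelved(l,v) does scanned(l,v) hold.
Restrictor pairs — does the scope hold? (l1,v1):fails  (l1,v2):fails  (l1,v3):fails  (l1,v4):fails  (l1,v5):fails  (l1,v6):fails  (l2,v1):fails  (l2,v2):fails  (l2,v3):fails  (l2,v4):fails  (l2,v5):fails  (l3,v1):fails  (l3,v2):fails  (l3,v3):fails  (l3,v4):fails  (l3,v5):fails  (l3,v6):fails
Scope holds for no restrictor pair, so the sentence is true.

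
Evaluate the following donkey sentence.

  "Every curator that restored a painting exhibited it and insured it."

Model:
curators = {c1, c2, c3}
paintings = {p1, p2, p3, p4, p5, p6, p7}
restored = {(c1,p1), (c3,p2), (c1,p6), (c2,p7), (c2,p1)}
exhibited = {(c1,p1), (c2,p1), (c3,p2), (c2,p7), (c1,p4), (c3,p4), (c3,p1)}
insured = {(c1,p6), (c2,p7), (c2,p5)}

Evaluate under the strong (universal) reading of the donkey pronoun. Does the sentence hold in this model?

"it" takes "a painting" as antecedent — a donkey pronoun bound across the clause boundary.
Strong reading: for every (c,p) with restored(c,p), exhibited(c,p) ∧ insured(c,p).
Restrictor pairs: (c1,p1) ✗  (c1,p6) ✗  (c2,p1) ✗  (c2,p7) ✓  (c3,p2) ✗
Counterexample: (c1,p1) is in restored but fails the scope.

False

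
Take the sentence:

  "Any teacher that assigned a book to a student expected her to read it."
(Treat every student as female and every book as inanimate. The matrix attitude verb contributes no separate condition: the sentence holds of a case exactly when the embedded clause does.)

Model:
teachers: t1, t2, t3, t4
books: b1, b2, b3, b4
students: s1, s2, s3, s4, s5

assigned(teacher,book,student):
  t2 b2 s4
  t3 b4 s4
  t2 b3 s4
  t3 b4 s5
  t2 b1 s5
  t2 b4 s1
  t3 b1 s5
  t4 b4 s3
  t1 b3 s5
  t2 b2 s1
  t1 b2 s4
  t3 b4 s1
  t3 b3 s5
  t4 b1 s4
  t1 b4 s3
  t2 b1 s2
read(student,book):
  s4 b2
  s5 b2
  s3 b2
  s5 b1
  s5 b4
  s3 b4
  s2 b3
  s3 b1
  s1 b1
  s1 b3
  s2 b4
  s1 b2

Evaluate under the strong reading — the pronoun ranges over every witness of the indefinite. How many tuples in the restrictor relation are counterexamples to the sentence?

8

"her" takes "a student" as antecedent and "it" takes "a book"; both are donkey pronouns co-varying with the restrictor.
Strong reading: for every (t,b,s) with assigned(t,b,s), read(s,b).
Restrictor triples: (t1,b2,s4)→read(s4,b2) ✓  (t1,b3,s5)→read(s5,b3) ✗  (t1,b4,s3)→read(s3,b4) ✓  (t2,b1,s2)→read(s2,b1) ✗  (t2,b1,s5)→read(s5,b1) ✓  (t2,b2,s1)→read(s1,b2) ✓  (t2,b2,s4)→read(s4,b2) ✓  (t2,b3,s4)→read(s4,b3) ✗  (t2,b4,s1)→read(s1,b4) ✗  (t3,b1,s5)→read(s5,b1) ✓  (t3,b3,s5)→read(s5,b3) ✗  (t3,b4,s1)→read(s1,b4) ✗  (t3,b4,s4)→read(s4,b4) ✗  (t3,b4,s5)→read(s5,b4) ✓  (t4,b1,s4)→read(s4,b1) ✗  (t4,b4,s3)→read(s3,b4) ✓
Counterexamples (restrictor triples failing the scope): 8.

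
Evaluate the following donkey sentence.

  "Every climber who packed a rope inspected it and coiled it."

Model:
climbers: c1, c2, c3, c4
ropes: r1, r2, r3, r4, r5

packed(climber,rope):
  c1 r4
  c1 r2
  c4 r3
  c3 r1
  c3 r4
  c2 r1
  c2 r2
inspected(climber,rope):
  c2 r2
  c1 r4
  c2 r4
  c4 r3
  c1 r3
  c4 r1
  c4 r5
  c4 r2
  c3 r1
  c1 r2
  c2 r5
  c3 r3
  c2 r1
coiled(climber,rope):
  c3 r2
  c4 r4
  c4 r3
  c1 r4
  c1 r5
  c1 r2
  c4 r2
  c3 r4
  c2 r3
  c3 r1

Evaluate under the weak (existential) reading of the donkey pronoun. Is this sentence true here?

"it" takes "a rope" as antecedent — a donkey pronoun bound across the clause boundary.
Weak reading: every climber c with some packed-rope has at least one packed-rope r such that inspected(c,r) ∧ coiled(c,r).
Per climber: c1:✓  c2:✗  c3:✓  c4:✓
c2 has no witness among its packed-ropes.

False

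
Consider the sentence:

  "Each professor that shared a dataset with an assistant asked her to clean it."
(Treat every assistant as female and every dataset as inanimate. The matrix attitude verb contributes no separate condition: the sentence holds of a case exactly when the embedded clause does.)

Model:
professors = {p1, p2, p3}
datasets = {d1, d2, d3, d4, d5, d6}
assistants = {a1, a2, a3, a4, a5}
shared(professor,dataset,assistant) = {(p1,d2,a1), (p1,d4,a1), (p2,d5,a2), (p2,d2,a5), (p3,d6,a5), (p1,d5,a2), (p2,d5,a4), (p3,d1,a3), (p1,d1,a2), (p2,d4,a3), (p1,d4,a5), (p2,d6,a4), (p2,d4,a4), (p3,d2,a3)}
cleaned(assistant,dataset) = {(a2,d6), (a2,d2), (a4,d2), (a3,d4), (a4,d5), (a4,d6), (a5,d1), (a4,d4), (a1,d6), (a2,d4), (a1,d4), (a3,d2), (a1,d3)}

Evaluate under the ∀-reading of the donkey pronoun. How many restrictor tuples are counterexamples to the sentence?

8

"her" takes "an assistant" as antecedent and "it" takes "a dataset"; both are donkey pronouns co-varying with the restrictor.
Strong reading: for every (p,d,a) with shared(p,d,a), cleaned(a,d).
Restrictor triples: (p1,d1,a2)→cleaned(a2,d1) ✗  (p1,d2,a1)→cleaned(a1,d2) ✗  (p1,d4,a1)→cleaned(a1,d4) ✓  (p1,d4,a5)→cleaned(a5,d4) ✗  (p1,d5,a2)→cleaned(a2,d5) ✗  (p2,d2,a5)→cleaned(a5,d2) ✗  (p2,d4,a3)→cleaned(a3,d4) ✓  (p2,d4,a4)→cleaned(a4,d4) ✓  (p2,d5,a2)→cleaned(a2,d5) ✗  (p2,d5,a4)→cleaned(a4,d5) ✓  (p2,d6,a4)→cleaned(a4,d6) ✓  (p3,d1,a3)→cleaned(a3,d1) ✗  (p3,d2,a3)→cleaned(a3,d2) ✓  (p3,d6,a5)→cleaned(a5,d6) ✗
Counterexamples (restrictor triples failing the scope): 8.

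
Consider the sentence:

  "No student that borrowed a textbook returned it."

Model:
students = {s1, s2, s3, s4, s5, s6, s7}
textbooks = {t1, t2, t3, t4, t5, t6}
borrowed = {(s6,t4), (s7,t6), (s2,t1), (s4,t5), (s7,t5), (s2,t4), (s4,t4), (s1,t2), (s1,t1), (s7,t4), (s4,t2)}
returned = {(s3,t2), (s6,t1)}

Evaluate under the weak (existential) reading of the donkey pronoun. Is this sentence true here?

"it" takes "a textbook" as antecedent — a donkey pronoun bound across the clause boundary.
Truth condition: for no (s,t) with borrowed(s,t) does returned(s,t) hold.
Restrictor pairs — does the scope hold? (s1,t1):fails  (s1,t2):fails  (s2,t1):fails  (s2,t4):fails  (s4,t2):fails  (s4,t4):fails  (s4,t5):fails  (s6,t4):fails  (s7,t4):fails  (s7,t5):fails  (s7,t6):fails
Scope holds for no restrictor pair, so the sentence is true.

True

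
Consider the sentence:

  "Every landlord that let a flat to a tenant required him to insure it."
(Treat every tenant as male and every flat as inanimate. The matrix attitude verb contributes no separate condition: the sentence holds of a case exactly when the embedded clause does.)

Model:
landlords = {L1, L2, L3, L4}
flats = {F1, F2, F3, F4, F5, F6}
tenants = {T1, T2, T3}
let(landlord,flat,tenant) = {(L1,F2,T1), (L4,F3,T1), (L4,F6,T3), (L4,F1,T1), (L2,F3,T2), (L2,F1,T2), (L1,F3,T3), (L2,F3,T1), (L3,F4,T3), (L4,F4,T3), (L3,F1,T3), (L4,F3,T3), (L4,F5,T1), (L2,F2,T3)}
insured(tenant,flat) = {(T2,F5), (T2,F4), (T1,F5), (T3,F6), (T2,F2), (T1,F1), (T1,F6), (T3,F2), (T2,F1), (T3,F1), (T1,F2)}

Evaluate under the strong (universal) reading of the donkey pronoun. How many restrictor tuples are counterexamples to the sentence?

"him" takes "a tenant" as antecedent and "it" takes "a flat"; both are donkey pronouns co-varying with the restrictor.
Strong reading: for every (l,f,t) with let(l,f,t), insured(t,f).
Restrictor triples: (L1,F2,T1)→insured(T1,F2) ✓  (L1,F3,T3)→insured(T3,F3) ✗  (L2,F1,T2)→insured(T2,F1) ✓  (L2,F2,T3)→insured(T3,F2) ✓  (L2,F3,T1)→insured(T1,F3) ✗  (L2,F3,T2)→insured(T2,F3) ✗  (L3,F1,T3)→insured(T3,F1) ✓  (L3,F4,T3)→insured(T3,F4) ✗  (L4,F1,T1)→insured(T1,F1) ✓  (L4,F3,T1)→insured(T1,F3) ✗  (L4,F3,T3)→insured(T3,F3) ✗  (L4,F4,T3)→insured(T3,F4) ✗  (L4,F5,T1)→insured(T1,F5) ✓  (L4,F6,T3)→insured(T3,F6) ✓
Counterexamples (restrictor triples failing the scope): 7.

7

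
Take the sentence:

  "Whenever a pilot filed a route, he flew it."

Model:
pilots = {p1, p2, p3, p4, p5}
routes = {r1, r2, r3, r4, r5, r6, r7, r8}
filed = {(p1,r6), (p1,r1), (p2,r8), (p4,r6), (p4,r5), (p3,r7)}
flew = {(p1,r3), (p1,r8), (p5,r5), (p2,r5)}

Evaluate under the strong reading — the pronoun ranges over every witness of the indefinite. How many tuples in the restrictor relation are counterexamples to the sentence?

6

"it" takes "a route" as antecedent — a donkey pronoun bound across the clause boundary.
Strong reading: for every (p,r) with filed(p,r), flew(p,r).
Restrictor pairs: (p1,r1) ✗  (p1,r6) ✗  (p2,r8) ✗  (p3,r7) ✗  (p4,r5) ✗  (p4,r6) ✗
Counterexamples (restrictor pairs failing the scope): 6.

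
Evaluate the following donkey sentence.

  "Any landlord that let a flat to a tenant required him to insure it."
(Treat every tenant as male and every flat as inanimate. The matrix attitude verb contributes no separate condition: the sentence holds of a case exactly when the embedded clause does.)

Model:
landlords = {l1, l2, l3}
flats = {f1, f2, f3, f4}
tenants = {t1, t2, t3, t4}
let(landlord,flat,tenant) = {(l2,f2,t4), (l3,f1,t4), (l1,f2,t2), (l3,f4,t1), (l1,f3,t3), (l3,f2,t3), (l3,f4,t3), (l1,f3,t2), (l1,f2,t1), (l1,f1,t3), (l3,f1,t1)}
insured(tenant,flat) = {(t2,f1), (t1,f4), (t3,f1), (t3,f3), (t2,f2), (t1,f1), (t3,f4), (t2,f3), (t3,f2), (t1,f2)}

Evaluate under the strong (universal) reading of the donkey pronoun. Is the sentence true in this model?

False

"him" takes "a tenant" as antecedent and "it" takes "a flat"; both are donkey pronouns co-varying with the restrictor.
Strong reading: for every (l,f,t) with let(l,f,t), insured(t,f).
Restrictor triples: (l1,f1,t3)→insured(t3,f1) ✓  (l1,f2,t1)→insured(t1,f2) ✓  (l1,f2,t2)→insured(t2,f2) ✓  (l1,f3,t2)→insured(t2,f3) ✓  (l1,f3,t3)→insured(t3,f3) ✓  (l2,f2,t4)→insured(t4,f2) ✗  (l3,f1,t1)→insured(t1,f1) ✓  (l3,f1,t4)→insured(t4,f1) ✗  (l3,f2,t3)→insured(t3,f2) ✓  (l3,f4,t1)→insured(t1,f4) ✓  (l3,f4,t3)→insured(t3,f4) ✓
Counterexample: (l2,f2,t4) — insured(t4,f2) does not hold.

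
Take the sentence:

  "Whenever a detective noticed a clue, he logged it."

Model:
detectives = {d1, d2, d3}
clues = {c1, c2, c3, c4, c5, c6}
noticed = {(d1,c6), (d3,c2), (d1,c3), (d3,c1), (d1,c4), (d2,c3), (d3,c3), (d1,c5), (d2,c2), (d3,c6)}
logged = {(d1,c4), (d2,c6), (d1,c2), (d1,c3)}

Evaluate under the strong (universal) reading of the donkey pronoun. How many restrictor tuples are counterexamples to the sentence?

"it" takes "a clue" as antecedent — a donkey pronoun bound across the clause boundary.
Strong reading: for every (d,c) with noticed(d,c), logged(d,c).
Restrictor pairs: (d1,c3) ✓  (d1,c4) ✓  (d1,c5) ✗  (d1,c6) ✗  (d2,c2) ✗  (d2,c3) ✗  (d3,c1) ✗  (d3,c2) ✗  (d3,c3) ✗  (d3,c6) ✗
Counterexamples (restrictor pairs failing the scope): 8.

8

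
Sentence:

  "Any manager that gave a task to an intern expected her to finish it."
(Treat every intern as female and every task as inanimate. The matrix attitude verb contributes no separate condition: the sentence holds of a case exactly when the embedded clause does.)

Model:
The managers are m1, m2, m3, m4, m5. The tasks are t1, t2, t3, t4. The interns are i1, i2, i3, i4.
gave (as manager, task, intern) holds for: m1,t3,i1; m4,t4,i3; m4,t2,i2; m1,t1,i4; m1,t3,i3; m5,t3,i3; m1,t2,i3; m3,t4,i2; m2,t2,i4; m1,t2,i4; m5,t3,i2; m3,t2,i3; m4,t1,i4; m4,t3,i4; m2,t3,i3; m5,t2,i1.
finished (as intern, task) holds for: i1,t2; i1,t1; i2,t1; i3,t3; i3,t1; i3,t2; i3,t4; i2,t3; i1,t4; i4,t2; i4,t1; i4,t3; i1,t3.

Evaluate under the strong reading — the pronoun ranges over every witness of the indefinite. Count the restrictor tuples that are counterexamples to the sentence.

2

"her" takes "an intern" as antecedent and "it" takes "a task"; both are donkey pronouns co-varying with the restrictor.
Strong reading: for every (m,t,i) with gave(m,t,i), finished(i,t).
Restrictor triples: (m1,t1,i4)→finished(i4,t1) ✓  (m1,t2,i3)→finished(i3,t2) ✓  (m1,t2,i4)→finished(i4,t2) ✓  (m1,t3,i1)→finished(i1,t3) ✓  (m1,t3,i3)→finished(i3,t3) ✓  (m2,t2,i4)→finished(i4,t2) ✓  (m2,t3,i3)→finished(i3,t3) ✓  (m3,t2,i3)→finished(i3,t2) ✓  (m3,t4,i2)→finished(i2,t4) ✗  (m4,t1,i4)→finished(i4,t1) ✓  (m4,t2,i2)→finished(i2,t2) ✗  (m4,t3,i4)→finished(i4,t3) ✓  (m4,t4,i3)→finished(i3,t4) ✓  (m5,t2,i1)→finished(i1,t2) ✓  (m5,t3,i2)→finished(i2,t3) ✓  (m5,t3,i3)→finished(i3,t3) ✓
Counterexamples (restrictor triples failing the scope): 2.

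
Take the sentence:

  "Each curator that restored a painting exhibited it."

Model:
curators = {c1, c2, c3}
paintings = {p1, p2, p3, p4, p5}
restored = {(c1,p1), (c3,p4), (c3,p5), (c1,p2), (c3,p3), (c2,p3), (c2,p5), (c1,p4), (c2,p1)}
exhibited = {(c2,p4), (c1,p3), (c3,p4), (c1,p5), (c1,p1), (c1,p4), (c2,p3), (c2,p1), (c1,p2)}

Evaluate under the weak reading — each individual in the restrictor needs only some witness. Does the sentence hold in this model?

True

"it" takes "a painting" as antecedent — a donkey pronoun bound across the clause boundary.
Weak reading: every curator c with some restored-painting has at least one restored-painting p such that exhibited(c,p).
Per curator: c1:✓  c2:✓  c3:✓
Every curator in the restrictor has a witness.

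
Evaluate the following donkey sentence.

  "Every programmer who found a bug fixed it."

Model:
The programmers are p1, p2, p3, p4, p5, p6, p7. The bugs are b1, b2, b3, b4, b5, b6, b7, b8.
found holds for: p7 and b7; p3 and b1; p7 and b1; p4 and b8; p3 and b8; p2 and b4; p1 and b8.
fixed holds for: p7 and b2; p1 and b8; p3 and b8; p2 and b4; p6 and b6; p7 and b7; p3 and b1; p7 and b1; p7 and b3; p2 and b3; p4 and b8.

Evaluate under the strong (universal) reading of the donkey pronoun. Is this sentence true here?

"it" takes "a bug" as antecedent — a donkey pronoun bound across the clause boundary.
Strong reading: for every (p,b) with found(p,b), fixed(p,b).
Restrictor pairs: (p1,b8) ✓  (p2,b4) ✓  (p3,b1) ✓  (p3,b8) ✓  (p4,b8) ✓  (p7,b1) ✓  (p7,b7) ✓
Every restrictor pair satisfies the scope.

True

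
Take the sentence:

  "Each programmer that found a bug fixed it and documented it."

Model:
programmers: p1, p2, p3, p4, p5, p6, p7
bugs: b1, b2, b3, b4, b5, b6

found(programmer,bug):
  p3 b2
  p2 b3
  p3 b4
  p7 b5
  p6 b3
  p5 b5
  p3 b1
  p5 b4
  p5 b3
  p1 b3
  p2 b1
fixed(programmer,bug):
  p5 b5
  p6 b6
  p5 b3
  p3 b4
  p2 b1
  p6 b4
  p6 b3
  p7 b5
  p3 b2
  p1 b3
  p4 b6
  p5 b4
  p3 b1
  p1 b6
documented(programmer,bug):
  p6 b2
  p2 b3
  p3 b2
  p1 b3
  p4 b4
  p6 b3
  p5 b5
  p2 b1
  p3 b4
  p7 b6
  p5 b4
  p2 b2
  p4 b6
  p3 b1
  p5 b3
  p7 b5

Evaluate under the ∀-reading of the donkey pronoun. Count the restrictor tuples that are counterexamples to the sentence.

"it" takes "a bug" as antecedent — a donkey pronoun bound across the clause boundary.
Strong reading: for every (p,b) with found(p,b), fixed(p,b) ∧ documented(p,b).
Restrictor pairs: (p1,b3) ✓  (p2,b1) ✓  (p2,b3) ✗  (p3,b1) ✓  (p3,b2) ✓  (p3,b4) ✓  (p5,b3) ✓  (p5,b4) ✓  (p5,b5) ✓  (p6,b3) ✓  (p7,b5) ✓
Counterexamples (restrictor pairs failing the scope): 1.

1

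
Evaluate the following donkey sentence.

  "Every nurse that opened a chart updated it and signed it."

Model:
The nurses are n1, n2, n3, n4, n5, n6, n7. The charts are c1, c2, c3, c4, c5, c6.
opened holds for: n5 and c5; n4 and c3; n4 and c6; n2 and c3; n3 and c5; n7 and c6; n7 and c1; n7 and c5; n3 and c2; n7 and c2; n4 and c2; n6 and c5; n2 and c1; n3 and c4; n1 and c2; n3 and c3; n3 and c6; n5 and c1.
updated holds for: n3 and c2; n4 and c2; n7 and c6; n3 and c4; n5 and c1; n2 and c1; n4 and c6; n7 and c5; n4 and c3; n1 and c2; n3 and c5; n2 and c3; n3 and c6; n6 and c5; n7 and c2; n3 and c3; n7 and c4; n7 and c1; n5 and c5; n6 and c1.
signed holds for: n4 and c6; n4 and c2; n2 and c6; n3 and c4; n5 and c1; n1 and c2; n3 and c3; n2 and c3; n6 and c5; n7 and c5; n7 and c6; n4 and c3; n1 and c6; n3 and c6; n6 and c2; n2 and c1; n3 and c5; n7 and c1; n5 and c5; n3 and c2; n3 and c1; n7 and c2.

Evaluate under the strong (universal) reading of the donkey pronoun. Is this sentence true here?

"it" takes "a chart" as antecedent — a donkey pronoun bound across the clause boundary.
Strong reading: for every (n,c) with opened(n,c), updated(n,c) ∧ signed(n,c).
Restrictor pairs: (n1,c2) ✓  (n2,c1) ✓  (n2,c3) ✓  (n3,c2) ✓  (n3,c3) ✓  (n3,c4) ✓  (n3,c5) ✓  (n3,c6) ✓  (n4,c2) ✓  (n4,c3) ✓  (n4,c6) ✓  (n5,c1) ✓  (n5,c5) ✓  (n6,c5) ✓  (n7,c1) ✓  (n7,c2) ✓  (n7,c5) ✓  (n7,c6) ✓
Every restrictor pair satisfies the scope.

True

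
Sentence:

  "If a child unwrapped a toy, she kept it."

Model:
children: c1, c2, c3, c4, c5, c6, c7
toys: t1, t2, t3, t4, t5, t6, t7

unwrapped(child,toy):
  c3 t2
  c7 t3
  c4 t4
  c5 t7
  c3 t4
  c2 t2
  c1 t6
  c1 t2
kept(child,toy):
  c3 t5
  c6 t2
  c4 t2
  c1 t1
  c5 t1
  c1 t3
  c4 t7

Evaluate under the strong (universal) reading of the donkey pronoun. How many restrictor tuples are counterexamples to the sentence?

"it" takes "a toy" as antecedent — a donkey pronoun bound across the clause boundary.
Strong reading: for every (c,t) with unwrapped(c,t), kept(c,t).
Restrictor pairs: (c1,t2) ✗  (c1,t6) ✗  (c2,t2) ✗  (c3,t2) ✗  (c3,t4) ✗  (c4,t4) ✗  (c5,t7) ✗  (c7,t3) ✗
Counterexamples (restrictor pairs failing the scope): 8.

8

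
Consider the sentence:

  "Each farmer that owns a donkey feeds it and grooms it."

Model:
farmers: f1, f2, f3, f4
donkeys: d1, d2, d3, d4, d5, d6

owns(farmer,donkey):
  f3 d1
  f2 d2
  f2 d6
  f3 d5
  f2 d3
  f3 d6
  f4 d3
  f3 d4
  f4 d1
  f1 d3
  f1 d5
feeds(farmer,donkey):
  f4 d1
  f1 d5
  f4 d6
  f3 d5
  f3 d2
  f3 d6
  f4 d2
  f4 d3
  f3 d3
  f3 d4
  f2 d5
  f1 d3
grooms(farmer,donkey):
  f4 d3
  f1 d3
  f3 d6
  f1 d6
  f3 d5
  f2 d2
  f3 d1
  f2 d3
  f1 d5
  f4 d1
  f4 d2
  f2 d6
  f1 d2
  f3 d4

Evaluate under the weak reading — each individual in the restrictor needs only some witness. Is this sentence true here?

False

"it" takes "a donkey" as antecedent — a donkey pronoun bound across the clause boundary.
Weak reading: every farmer f with some owns-donkey has at least one owns-donkey d such that feeds(f,d) ∧ grooms(f,d).
Per farmer: f1:✓  f2:✗  f3:✓  f4:✓
f2 has no witness among its owns-donkeys.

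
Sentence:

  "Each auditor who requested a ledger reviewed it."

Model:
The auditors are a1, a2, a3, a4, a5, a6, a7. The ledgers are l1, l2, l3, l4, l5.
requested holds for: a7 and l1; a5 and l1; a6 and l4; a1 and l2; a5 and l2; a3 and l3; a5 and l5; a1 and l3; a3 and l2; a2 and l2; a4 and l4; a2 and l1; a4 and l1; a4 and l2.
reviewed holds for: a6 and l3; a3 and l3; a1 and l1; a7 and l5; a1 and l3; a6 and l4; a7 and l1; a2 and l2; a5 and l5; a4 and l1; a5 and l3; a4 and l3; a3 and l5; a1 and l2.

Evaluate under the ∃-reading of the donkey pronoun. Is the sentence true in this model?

"it" takes "a ledger" as antecedent — a donkey pronoun bound across the clause boundary.
Weak reading: every auditor a with some requested-ledger has at least one requested-ledger l such that reviewed(a,l).
Per auditor: a1:✓  a2:✓  a3:✓  a4:✓  a5:✓  a6:✓  a7:✓
Every auditor in the restrictor has a witness.

True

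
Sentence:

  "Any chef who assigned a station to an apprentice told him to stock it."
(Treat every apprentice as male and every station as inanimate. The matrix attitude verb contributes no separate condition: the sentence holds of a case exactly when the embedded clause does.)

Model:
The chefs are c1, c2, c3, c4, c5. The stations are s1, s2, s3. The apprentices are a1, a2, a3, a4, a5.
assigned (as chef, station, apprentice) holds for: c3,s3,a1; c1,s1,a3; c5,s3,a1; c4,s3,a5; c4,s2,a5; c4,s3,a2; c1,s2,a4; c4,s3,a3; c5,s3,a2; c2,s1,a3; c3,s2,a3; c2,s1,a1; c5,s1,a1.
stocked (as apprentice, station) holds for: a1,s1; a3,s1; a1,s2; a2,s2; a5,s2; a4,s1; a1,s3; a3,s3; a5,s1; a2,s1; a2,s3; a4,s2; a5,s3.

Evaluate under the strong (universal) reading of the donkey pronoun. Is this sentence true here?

"him" takes "an apprentice" as antecedent and "it" takes "a station"; both are donkey pronouns co-varying with the restrictor.
Strong reading: for every (c,s,a) with assigned(c,s,a), stocked(a,s).
Restrictor triples: (c1,s1,a3)→stocked(a3,s1) ✓  (c1,s2,a4)→stocked(a4,s2) ✓  (c2,s1,a1)→stocked(a1,s1) ✓  (c2,s1,a3)→stocked(a3,s1) ✓  (c3,s2,a3)→stocked(a3,s2) ✗  (c3,s3,a1)→stocked(a1,s3) ✓  (c4,s2,a5)→stocked(a5,s2) ✓  (c4,s3,a2)→stocked(a2,s3) ✓  (c4,s3,a3)→stocked(a3,s3) ✓  (c4,s3,a5)→stocked(a5,s3) ✓  (c5,s1,a1)→stocked(a1,s1) ✓  (c5,s3,a1)→stocked(a1,s3) ✓  (c5,s3,a2)→stocked(a2,s3) ✓
Counterexample: (c3,s2,a3) — stocked(a3,s2) does not hold.

False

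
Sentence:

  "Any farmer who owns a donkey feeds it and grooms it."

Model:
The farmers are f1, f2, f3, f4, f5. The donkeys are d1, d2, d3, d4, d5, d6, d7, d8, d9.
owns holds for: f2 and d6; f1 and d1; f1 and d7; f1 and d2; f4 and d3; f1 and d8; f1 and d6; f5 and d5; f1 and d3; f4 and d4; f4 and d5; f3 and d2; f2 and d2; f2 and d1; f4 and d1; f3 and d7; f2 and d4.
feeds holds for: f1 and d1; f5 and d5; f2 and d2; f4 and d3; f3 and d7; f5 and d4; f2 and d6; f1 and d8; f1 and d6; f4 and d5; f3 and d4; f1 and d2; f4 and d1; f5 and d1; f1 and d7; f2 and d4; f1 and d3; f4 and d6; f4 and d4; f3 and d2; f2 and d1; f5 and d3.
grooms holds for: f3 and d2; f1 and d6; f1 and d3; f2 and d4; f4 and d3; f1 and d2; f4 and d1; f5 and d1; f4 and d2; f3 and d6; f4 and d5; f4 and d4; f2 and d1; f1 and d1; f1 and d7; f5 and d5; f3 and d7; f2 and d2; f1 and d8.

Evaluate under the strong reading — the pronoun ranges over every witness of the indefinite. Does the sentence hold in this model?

False

"it" takes "a donkey" as antecedent — a donkey pronoun bound across the clause boundary.
Strong reading: for every (f,d) with owns(f,d), feeds(f,d) ∧ grooms(f,d).
Restrictor pairs: (f1,d1) ✓  (f1,d2) ✓  (f1,d3) ✓  (f1,d6) ✓  (f1,d7) ✓  (f1,d8) ✓  (f2,d1) ✓  (f2,d2) ✓  (f2,d4) ✓  (f2,d6) ✗  (f3,d2) ✓  (f3,d7) ✓  (f4,d1) ✓  (f4,d3) ✓  (f4,d4) ✓  (f4,d5) ✓  (f5,d5) ✓
Counterexample: (f2,d6) is in owns but fails the scope.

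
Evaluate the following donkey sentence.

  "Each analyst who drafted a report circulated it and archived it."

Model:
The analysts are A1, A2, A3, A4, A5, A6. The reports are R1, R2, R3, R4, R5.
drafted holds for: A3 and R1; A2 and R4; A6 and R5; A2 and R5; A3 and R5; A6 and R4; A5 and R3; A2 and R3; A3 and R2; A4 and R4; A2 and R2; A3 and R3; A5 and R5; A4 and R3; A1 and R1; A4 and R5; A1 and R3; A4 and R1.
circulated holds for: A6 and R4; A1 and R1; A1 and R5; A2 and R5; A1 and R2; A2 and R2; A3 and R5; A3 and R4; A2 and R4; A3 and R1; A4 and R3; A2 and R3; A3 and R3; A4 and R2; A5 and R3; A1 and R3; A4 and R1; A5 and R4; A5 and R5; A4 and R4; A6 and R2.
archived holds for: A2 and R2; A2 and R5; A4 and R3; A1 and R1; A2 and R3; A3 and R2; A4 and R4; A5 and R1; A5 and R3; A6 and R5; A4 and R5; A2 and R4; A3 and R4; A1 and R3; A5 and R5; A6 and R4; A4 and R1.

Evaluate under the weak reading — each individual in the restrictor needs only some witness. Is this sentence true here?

False

"it" takes "a report" as antecedent — a donkey pronoun bound across the clause boundary.
Weak reading: every analyst a with some drafted-report has at least one drafted-report r such that circulated(a,r) ∧ archived(a,r).
Per analyst: A1:✓  A2:✓  A3:✗  A4:✓  A5:✓  A6:✓
A3 has no witness among its drafted-reports.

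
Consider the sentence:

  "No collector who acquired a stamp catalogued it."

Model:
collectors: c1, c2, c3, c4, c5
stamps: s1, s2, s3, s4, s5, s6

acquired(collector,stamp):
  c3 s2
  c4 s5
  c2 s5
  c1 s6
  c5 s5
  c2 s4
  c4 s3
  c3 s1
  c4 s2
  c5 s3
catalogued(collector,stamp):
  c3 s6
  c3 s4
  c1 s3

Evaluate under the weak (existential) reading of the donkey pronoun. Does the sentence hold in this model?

True

"it" takes "a stamp" as antecedent — a donkey pronoun bound across the clause boundary.
Truth condition: for no (c,s) with acquired(c,s) does catalogued(c,s) hold.
Restrictor pairs — does the scope hold? (c1,s6):fails  (c2,s4):fails  (c2,s5):fails  (c3,s1):fails  (c3,s2):fails  (c4,s2):fails  (c4,s3):fails  (c4,s5):fails  (c5,s3):fails  (c5,s5):fails
Scope holds for no restrictor pair, so the sentence is true.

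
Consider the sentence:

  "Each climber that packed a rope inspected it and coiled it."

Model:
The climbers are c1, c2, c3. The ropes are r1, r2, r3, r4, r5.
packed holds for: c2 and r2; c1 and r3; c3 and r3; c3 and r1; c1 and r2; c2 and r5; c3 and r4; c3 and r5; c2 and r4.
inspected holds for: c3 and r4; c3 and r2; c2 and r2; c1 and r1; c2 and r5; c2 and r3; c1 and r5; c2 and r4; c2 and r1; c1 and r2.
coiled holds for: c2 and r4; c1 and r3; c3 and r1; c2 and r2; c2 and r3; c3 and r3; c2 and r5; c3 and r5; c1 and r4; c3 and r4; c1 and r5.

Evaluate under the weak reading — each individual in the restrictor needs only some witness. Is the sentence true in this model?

False

"it" takes "a rope" as antecedent — a donkey pronoun bound across the clause boundary.
Weak reading: every climber c with some packed-rope has at least one packed-rope r such that inspected(c,r) ∧ coiled(c,r).
Per climber: c1:✗  c2:✓  c3:✓
c1 has no witness among its packed-ropes.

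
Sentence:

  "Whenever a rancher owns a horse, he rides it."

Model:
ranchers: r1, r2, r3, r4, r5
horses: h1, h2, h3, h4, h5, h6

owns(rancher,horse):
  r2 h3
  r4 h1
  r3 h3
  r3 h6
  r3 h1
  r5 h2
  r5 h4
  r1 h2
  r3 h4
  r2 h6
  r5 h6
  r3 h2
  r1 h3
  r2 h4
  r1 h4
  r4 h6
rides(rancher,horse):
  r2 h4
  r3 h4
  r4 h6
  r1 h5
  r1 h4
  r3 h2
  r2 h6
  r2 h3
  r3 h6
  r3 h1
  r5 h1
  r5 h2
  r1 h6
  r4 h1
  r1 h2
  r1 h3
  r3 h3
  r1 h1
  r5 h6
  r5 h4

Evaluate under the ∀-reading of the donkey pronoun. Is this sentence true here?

"it" takes "a horse" as antecedent — a donkey pronoun bound across the clause boundary.
Strong reading: for every (r,h) with owns(r,h), rides(r,h).
Restrictor pairs: (r1,h2) ✓  (r1,h3) ✓  (r1,h4) ✓  (r2,h3) ✓  (r2,h4) ✓  (r2,h6) ✓  (r3,h1) ✓  (r3,h2) ✓  (r3,h3) ✓  (r3,h4) ✓  (r3,h6) ✓  (r4,h1) ✓  (r4,h6) ✓  (r5,h2) ✓  (r5,h4) ✓  (r5,h6) ✓
Every restrictor pair satisfies the scope.

True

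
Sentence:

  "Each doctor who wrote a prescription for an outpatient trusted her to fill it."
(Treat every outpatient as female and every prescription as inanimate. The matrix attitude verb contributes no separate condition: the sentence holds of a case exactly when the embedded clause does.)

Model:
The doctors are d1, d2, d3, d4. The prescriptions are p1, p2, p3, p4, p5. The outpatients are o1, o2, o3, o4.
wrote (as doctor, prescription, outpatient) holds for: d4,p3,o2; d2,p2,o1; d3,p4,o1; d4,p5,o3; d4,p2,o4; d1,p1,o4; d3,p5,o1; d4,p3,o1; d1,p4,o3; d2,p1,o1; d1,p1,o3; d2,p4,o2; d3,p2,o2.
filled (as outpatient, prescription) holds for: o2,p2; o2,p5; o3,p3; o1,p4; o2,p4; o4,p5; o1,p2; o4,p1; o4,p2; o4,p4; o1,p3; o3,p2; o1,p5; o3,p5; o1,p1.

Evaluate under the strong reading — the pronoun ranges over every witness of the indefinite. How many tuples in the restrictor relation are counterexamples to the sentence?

3

"her" takes "an outpatient" as antecedent and "it" takes "a prescription"; both are donkey pronouns co-varying with the restrictor.
Strong reading: for every (d,p,o) with wrote(d,p,o), filled(o,p).
Restrictor triples: (d1,p1,o3)→filled(o3,p1) ✗  (d1,p1,o4)→filled(o4,p1) ✓  (d1,p4,o3)→filled(o3,p4) ✗  (d2,p1,o1)→filled(o1,p1) ✓  (d2,p2,o1)→filled(o1,p2) ✓  (d2,p4,o2)→filled(o2,p4) ✓  (d3,p2,o2)→filled(o2,p2) ✓  (d3,p4,o1)→filled(o1,p4) ✓  (d3,p5,o1)→filled(o1,p5) ✓  (d4,p2,o4)→filled(o4,p2) ✓  (d4,p3,o1)→filled(o1,p3) ✓  (d4,p3,o2)→filled(o2,p3) ✗  (d4,p5,o3)→filled(o3,p5) ✓
Counterexamples (restrictor triples failing the scope): 3.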